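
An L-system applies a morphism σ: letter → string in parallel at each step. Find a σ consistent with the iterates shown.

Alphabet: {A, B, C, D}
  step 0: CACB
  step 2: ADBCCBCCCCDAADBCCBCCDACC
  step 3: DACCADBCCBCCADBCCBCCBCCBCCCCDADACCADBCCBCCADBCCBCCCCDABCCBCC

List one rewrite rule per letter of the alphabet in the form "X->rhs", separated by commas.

A->DA, B->AD, C->BCC, D->CC

  step 2 ⇒ step 3: ADBCCBCCCCDAADBCCBCCDACC ⇒ DA·CC·AD·BCC·BCC·AD·BCC·BCC·BCC·BCC·CC·DA·DA·CC·AD·BCC·BCC·AD·BCC·BCC·CC·DA·BCC·BCC
    A ↦ DA
    B ↦ AD
    C ↦ BCC
    D ↦ CC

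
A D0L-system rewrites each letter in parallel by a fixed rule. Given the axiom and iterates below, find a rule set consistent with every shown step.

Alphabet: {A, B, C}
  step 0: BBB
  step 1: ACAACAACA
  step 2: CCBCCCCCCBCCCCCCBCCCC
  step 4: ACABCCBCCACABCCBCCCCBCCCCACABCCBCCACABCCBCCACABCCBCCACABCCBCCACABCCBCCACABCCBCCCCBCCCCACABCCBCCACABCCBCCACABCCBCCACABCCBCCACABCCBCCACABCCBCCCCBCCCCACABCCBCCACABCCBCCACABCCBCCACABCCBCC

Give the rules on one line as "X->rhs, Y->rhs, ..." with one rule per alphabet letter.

A->CC, B->ACA, C->BCC

  step 1 ⇒ step 2: ACAACAACA ⇒ CC·BCC·CC·CC·BCC·CC·CC·BCC·CC
    A ↦ CC
    C ↦ BCC
  step 0 ⇒ step 1: BBB ⇒ ACA·ACA·ACA
    B ↦ ACA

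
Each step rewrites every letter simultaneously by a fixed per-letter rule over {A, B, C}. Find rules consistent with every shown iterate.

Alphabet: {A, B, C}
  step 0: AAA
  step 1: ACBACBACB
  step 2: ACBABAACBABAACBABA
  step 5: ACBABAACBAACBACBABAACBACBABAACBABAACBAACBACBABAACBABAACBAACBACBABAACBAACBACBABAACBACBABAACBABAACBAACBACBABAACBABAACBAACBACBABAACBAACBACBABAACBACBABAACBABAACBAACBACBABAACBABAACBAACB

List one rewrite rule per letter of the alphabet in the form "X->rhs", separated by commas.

  step 1 ⇒ step 2: ACBACBACB ⇒ ACB·AB·A·ACB·AB·A·ACB·AB·A
    A ↦ ACB
    B ↦ A
    C ↦ AB

A->ACB, B->A, C->AB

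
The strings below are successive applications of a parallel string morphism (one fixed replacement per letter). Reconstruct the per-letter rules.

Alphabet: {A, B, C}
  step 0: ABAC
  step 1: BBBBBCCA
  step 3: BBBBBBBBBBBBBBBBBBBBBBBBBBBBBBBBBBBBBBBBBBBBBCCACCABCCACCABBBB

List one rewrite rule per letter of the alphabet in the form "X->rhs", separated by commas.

A->B, B->BBB, C->CCA

  step 0 ⇒ step 1: ABAC ⇒ B·BBB·B·CCA
    A ↦ B
    B ↦ BBB
    C ↦ CCA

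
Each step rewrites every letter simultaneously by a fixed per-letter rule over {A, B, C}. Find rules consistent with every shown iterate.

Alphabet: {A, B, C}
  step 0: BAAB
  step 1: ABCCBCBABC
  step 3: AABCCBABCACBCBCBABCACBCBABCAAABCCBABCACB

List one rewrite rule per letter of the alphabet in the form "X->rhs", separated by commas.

A->CB, B->ABC, C->A

  step 0 ⇒ step 1: BAAB ⇒ ABC·CB·CB·ABC
    A ↦ CB
    B ↦ ABC
    C ↦ A  (constrained at step 1)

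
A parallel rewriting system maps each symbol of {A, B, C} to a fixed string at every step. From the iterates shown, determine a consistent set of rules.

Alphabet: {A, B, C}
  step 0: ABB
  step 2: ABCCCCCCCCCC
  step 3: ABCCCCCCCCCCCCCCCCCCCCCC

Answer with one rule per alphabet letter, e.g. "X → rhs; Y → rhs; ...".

A->AB, B->CC, C->CC

  step 2 ⇒ step 3: ABCCCCCCCCCC ⇒ AB·CC·CC·CC·CC·CC·CC·CC·CC·CC·CC·CC
    A ↦ AB
    B ↦ CC
    C ↦ CC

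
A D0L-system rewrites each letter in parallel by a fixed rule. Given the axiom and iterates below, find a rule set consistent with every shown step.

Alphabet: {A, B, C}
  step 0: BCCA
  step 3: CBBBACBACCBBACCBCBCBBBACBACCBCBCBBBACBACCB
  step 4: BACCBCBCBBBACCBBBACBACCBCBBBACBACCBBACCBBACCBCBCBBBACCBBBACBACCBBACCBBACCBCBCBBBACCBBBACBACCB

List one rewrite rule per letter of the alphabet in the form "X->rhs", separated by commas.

A->B, B->CB, C->BAC

  step 3 ⇒ step 4: CBBBACBACCBBACCBCBCBBBACBACCBCBCBBBACBACCB ⇒ BAC·CB·CB·CB·B·BAC·CB·B·BAC·BAC·CB·CB·B·BAC·BAC·CB·BAC·CB·BAC·CB·CB·CB·B·BAC·CB·B·BAC·BAC·CB·BAC·CB·BAC·CB·CB·CB·B·BAC·CB·B·BAC·BAC·CB
    A ↦ B
    B ↦ CB
    C ↦ BAC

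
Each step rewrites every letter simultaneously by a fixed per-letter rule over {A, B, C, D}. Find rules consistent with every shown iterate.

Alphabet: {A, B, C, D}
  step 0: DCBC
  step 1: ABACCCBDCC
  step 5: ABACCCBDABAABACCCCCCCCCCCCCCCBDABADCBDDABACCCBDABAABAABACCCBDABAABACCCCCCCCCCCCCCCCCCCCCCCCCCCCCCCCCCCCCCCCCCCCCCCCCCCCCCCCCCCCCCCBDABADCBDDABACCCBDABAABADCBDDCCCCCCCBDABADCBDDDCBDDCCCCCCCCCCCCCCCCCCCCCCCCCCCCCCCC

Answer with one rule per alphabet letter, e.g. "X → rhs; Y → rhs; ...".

A->D, B->CBD, C->CC, D->ABA

  step 0 ⇒ step 1: DCBC ⇒ ABA·CC·CBD·CC
    B ↦ CBD
    C ↦ CC
    D ↦ ABA
    A ↦ D  (constrained at step 1)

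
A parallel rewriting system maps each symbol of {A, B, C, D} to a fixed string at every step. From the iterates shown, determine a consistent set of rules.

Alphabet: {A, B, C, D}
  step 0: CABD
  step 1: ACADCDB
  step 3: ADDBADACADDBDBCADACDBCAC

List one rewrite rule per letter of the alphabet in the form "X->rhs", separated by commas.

  step 0 ⇒ step 1: CABD ⇒ AC·AD·C·DB
    A ↦ AD
    B ↦ C
    C ↦ AC
    D ↦ DB

A->AD, B->C, C->AC, D->DB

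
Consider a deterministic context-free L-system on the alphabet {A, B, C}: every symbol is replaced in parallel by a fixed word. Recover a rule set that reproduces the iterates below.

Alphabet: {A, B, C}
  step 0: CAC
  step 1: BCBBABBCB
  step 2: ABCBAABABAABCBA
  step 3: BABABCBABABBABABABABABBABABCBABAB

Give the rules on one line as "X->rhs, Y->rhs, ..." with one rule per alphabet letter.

A->BAB, B->A, C->BCB

  step 2 ⇒ step 3: ABCBAABABAABCBA ⇒ BAB·A·BCB·A·BAB·BAB·A·BAB·A·BAB·BAB·A·BCB·A·BAB
    A ↦ BAB
    B ↦ A
    C ↦ BCB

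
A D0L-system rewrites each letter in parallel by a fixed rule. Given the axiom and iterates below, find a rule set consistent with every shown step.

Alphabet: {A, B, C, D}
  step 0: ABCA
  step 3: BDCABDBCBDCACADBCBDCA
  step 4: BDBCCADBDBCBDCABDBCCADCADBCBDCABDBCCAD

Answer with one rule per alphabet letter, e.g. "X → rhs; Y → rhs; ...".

  step 3 ⇒ step 4: BDCABDBCBDCACADBCBDCA ⇒ BD·BC·CA·D·BD·BC·BD·CA·BD·BC·CA·D·CA·D·BC·BD·CA·BD·BC·CA·D
    A ↦ D
    B ↦ BD
    C ↦ CA
    D ↦ BC

A->D, B->BD, C->CA, D->BC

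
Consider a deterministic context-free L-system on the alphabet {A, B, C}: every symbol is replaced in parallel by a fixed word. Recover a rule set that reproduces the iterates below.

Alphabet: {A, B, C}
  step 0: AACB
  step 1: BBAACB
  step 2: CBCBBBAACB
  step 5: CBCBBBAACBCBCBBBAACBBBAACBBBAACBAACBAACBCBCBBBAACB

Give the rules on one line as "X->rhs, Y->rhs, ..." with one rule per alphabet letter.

A->B, B->CB, C->AA

  step 1 ⇒ step 2: BBAACB ⇒ CB·CB·B·B·AA·CB
    A ↦ B
    B ↦ CB
    C ↦ AA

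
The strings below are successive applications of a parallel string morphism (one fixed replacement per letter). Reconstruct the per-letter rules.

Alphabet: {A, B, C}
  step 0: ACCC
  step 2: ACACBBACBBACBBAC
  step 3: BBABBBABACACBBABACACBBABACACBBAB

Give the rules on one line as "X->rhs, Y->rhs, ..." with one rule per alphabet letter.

  step 2 ⇒ step 3: ACACBBACBBACBBAC ⇒ BB·AB·BB·AB·AC·AC·BB·AB·AC·AC·BB·AB·AC·AC·BB·AB
    A ↦ BB
    B ↦ AC
    C ↦ AB

A->BB, B->AC, C->AB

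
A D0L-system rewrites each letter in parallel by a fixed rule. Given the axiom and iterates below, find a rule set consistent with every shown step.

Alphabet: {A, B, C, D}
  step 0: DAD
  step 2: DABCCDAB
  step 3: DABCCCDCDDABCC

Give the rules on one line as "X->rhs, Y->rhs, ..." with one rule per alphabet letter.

A->B, B->CC, C->CD, D->DA

  step 2 ⇒ step 3: DABCCDAB ⇒ DA·B·CC·CD·CD·DA·B·CC
    A ↦ B
    B ↦ CC
    C ↦ CD
    D ↦ DA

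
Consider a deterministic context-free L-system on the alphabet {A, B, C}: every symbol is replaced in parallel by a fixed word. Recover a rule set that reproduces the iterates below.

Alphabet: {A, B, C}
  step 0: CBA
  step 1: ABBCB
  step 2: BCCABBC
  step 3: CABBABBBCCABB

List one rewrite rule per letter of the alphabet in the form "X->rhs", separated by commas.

  step 2 ⇒ step 3: BCCABBC ⇒ C·ABB·ABB·B·C·C·ABB
    A ↦ B
    B ↦ C
    C ↦ ABB

A->B, B->C, C->ABB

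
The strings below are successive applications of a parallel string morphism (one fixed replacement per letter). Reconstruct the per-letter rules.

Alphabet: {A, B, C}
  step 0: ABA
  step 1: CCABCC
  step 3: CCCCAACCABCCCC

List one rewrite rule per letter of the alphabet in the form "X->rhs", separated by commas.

A->CC, B->AB, C->A

  step 0 ⇒ step 1: ABA ⇒ CC·AB·CC
    A ↦ CC
    B ↦ AB
    C ↦ A  (constrained at step 1)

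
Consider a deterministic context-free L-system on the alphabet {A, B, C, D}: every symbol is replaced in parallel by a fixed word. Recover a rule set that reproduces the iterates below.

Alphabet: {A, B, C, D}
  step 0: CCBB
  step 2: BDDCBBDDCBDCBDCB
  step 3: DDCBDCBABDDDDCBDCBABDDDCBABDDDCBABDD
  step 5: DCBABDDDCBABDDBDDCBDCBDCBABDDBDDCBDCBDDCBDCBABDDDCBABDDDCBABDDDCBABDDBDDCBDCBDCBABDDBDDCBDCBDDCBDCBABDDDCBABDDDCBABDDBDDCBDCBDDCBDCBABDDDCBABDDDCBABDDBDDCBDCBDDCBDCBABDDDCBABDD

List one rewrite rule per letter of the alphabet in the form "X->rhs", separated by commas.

A->B, B->D, C->ABD, D->DCB

  step 2 ⇒ step 3: BDDCBBDDCBDCBDCB ⇒ D·DCB·DCB·ABD·D·D·DCB·DCB·ABD·D·DCB·ABD·D·DCB·ABD·D
    B ↦ D
    C ↦ ABD
    D ↦ DCB
    A ↦ B  (constrained at step 3)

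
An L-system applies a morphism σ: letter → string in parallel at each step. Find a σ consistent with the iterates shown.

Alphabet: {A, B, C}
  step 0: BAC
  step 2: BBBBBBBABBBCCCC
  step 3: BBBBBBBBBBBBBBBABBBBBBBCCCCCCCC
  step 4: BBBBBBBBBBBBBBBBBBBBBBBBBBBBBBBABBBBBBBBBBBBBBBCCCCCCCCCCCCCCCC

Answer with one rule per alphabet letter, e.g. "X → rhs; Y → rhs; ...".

  step 3 ⇒ step 4: BBBBBBBBBBBBBBBABBBBBBBCCCCCCCC ⇒ BB·BB·BB·BB·BB·BB·BB·BB·BB·BB·BB·BB·BB·BB·BB·BAB·BB·BB·BB·BB·BB·BB·BB·CC·CC·CC·CC·CC·CC·CC·CC
    A ↦ BAB
    B ↦ BB
    C ↦ CC

A->BAB, B->BB, C->CC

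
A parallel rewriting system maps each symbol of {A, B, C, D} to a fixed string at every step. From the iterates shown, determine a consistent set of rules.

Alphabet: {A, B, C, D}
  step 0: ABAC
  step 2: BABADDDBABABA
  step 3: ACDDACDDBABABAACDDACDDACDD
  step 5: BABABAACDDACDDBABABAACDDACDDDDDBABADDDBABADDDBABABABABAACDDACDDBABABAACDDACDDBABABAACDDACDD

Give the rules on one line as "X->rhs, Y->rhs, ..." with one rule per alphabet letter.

  step 2 ⇒ step 3: BABADDDBABABA ⇒ AC·DD·AC·DD·BA·BA·BA·AC·DD·AC·DD·AC·DD
    A ↦ DD
    B ↦ AC
    D ↦ BA
    C ↦ D  (constrained at step 0)

A->DD, B->AC, C->D, D->BA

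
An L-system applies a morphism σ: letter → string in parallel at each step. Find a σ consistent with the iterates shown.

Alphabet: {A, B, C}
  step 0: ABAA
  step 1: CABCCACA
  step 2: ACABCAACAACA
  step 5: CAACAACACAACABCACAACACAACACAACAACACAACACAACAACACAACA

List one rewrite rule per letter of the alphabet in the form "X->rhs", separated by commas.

  step 1 ⇒ step 2: CABCCACA ⇒ A·CA·BC·A·A·CA·A·CA
    A ↦ CA
    B ↦ BC
    C ↦ A

A->CA, B->BC, C->A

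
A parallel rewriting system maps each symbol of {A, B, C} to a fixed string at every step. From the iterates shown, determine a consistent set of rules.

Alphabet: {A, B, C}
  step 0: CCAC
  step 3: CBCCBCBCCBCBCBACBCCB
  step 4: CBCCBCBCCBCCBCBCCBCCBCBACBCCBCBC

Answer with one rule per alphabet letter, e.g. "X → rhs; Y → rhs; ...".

  step 3 ⇒ step 4: CBCCBCBCCBCBCBACBCCB ⇒ CB·C·CB·CB·C·CB·C·CB·CB·C·CB·C·CB·C·BA·CB·C·CB·CB·C
    A ↦ BA
    B ↦ C
    C ↦ CB

A->BA, B->C, C->CB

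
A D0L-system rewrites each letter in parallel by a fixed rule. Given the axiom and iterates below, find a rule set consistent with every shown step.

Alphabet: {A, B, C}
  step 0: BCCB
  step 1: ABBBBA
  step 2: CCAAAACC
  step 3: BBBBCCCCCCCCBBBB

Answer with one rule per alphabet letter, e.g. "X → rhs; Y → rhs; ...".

  step 2 ⇒ step 3: CCAAAACC ⇒ BB·BB·CC·CC·CC·CC·BB·BB
    A ↦ CC
    C ↦ BB
  step 0 ⇒ step 1: BCCB ⇒ A·BB·BB·A
    B ↦ A

A->CC, B->A, C->BB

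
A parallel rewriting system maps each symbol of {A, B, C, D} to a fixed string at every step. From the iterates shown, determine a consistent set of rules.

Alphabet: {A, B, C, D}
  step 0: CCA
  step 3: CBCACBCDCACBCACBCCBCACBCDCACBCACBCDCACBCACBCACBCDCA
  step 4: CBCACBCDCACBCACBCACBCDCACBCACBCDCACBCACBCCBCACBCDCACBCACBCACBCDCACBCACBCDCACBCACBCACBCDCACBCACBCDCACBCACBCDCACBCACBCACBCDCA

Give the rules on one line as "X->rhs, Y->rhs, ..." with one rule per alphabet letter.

A->DCA, B->A, C->CBC, D->A

  step 3 ⇒ step 4: CBCACBCDCACBCACBCCBCACBCDCACBCACBCDCACBCACBCACBCDCA ⇒ CBC·A·CBC·DCA·CBC·A·CBC·A·CBC·DCA·CBC·A·CBC·DCA·CBC·A·CBC·CBC·A·CBC·DCA·CBC·A·CBC·A·CBC·DCA·CBC·A·CBC·DCA·CBC·A·CBC·A·CBC·DCA·CBC·A·CBC·DCA·CBC·A·CBC·DCA·CBC·A·CBC·A·CBC·DCA
    A ↦ DCA
    B ↦ A
    C ↦ CBC
    D ↦ A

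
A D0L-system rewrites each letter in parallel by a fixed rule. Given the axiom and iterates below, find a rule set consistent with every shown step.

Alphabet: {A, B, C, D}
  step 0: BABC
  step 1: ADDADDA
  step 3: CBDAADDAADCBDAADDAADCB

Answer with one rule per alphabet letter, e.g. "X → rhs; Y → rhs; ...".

  step 0 ⇒ step 1: BABC ⇒ AD·D·AD·DA
    A ↦ D
    B ↦ AD
    C ↦ DA
    D ↦ CB  (constrained at step 1)

A->D, B->AD, C->DA, D->CB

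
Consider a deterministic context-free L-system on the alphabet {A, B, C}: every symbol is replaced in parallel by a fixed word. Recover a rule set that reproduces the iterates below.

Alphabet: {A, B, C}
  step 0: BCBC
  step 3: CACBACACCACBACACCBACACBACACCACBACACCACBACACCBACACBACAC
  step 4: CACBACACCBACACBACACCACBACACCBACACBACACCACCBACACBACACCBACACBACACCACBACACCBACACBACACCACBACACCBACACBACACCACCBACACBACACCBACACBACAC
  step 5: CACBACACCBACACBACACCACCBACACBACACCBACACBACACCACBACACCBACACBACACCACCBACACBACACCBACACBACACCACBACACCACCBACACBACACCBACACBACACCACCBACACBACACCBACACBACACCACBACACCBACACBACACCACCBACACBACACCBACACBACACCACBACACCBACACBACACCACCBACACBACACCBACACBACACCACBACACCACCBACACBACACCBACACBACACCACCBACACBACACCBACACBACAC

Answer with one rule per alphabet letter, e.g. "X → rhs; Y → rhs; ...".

  step 4 ⇒ step 5: CACBACACCBACACBACACCACBACACCBACACBACACCACCBACACBACACCBACACBACACCACBACACCBACACBACACCACBACACCBACACBACACCACCBACACBACACCBACACBACAC ⇒ CAC·BA·CAC·C·BA·CAC·BA·CAC·CAC·C·BA·CAC·BA·CAC·C·BA·CAC·BA·CAC·CAC·BA·CAC·C·BA·CAC·BA·CAC·CAC·C·BA·CAC·BA·CAC·C·BA·CAC·BA·CAC·CAC·BA·CAC·CAC·C·BA·CAC·BA·CAC·C·BA·CAC·BA·CAC·CAC·C·BA·CAC·BA·CAC·C·BA·CAC·BA·CAC·CAC·BA·CAC·C·BA·CAC·BA·CAC·CAC·C·BA·CAC·BA·CAC·C·BA·CAC·BA·CAC·CAC·BA·CAC·C·BA·CAC·BA·CAC·CAC·C·BA·CAC·BA·CAC·C·BA·CAC·BA·CAC·CAC·BA·CAC·CAC·C·BA·CAC·BA·CAC·C·BA·CAC·BA·CAC·CAC·C·BA·CAC·BA·CAC·C·BA·CAC·BA·CAC
    A ↦ BA
    B ↦ C
    C ↦ CAC

A->BA, B->C, C->CAC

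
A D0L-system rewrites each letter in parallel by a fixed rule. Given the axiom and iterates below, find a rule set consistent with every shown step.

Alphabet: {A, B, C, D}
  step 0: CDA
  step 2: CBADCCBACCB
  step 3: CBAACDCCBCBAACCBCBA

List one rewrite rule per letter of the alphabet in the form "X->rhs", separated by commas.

  step 2 ⇒ step 3: CBADCCBACCB ⇒ CB·A·AC·DC·CB·CB·A·AC·CB·CB·A
    A ↦ AC
    B ↦ A
    C ↦ CB
    D ↦ DC

A->AC, B->A, C->CB, D->DC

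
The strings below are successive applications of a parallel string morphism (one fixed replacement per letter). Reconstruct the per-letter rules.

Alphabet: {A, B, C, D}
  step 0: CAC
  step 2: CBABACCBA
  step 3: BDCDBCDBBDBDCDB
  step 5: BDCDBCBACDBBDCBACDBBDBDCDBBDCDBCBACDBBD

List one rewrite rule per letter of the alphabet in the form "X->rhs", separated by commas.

A->DB, B->C, C->BD, D->BA

  step 2 ⇒ step 3: CBABACCBA ⇒ BD·C·DB·C·DB·BD·BD·C·DB
    A ↦ DB
    B ↦ C
    C ↦ BD
    D ↦ BA  (constrained at step 3)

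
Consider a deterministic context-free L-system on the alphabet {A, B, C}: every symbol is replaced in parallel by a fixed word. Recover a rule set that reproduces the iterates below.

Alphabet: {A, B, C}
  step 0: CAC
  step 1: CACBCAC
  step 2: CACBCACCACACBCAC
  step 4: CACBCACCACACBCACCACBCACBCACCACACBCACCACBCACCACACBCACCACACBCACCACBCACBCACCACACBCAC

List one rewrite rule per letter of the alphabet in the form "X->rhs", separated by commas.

  step 1 ⇒ step 2: CACBCAC ⇒ CAC·B·CAC·CA·CAC·B·CAC
    A ↦ B
    B ↦ CA
    C ↦ CAC

A->B, B->CA, C->CAC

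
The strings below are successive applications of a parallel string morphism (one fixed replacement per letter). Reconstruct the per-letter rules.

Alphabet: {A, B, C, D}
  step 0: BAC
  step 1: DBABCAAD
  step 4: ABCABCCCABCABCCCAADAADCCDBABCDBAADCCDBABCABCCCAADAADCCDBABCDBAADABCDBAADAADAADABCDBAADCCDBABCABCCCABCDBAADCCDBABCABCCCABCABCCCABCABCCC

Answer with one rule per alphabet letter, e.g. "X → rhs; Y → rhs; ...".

  step 0 ⇒ step 1: BAC ⇒ DB·ABC·AAD
    A ↦ ABC
    B ↦ DB
    C ↦ AAD
    D ↦ CC  (constrained at step 1)

A->ABC, B->DB, C->AAD, D->CC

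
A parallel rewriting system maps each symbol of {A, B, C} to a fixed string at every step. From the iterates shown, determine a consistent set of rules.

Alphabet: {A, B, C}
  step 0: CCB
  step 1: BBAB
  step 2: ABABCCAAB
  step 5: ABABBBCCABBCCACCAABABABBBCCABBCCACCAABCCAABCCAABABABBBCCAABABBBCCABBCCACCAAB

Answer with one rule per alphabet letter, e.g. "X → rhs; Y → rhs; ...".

A->CCA, B->AB, C->B

  step 1 ⇒ step 2: BBAB ⇒ AB·AB·CCA·AB
    A ↦ CCA
    B ↦ AB
  step 0 ⇒ step 1: CCB ⇒ B·B·AB
    C ↦ B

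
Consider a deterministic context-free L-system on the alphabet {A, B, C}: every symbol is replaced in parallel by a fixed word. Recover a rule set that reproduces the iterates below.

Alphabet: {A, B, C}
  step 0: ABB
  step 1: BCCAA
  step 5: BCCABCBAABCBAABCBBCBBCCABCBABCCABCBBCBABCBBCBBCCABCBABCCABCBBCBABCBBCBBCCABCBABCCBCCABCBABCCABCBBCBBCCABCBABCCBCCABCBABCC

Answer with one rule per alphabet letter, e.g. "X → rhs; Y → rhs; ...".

A->BCC, B->A, C->BCB

  step 0 ⇒ step 1: ABB ⇒ BCC·A·A
    A ↦ BCC
    B ↦ A
    C ↦ BCB  (constrained at step 1)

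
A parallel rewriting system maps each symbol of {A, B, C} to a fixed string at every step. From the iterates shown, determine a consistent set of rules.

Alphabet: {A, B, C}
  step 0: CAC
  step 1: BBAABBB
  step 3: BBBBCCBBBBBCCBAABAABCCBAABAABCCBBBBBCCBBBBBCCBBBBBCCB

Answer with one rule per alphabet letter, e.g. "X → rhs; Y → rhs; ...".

A->AAB, B->CCB, C->BB

  step 0 ⇒ step 1: CAC ⇒ BB·AAB·BB
    A ↦ AAB
    C ↦ BB
    B ↦ CCB  (constrained at step 1)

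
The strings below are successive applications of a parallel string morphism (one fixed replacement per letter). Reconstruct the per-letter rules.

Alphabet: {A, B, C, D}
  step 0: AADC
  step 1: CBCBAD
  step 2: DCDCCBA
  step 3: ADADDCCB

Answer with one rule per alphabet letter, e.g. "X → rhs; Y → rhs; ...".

  step 2 ⇒ step 3: DCDCCBA ⇒ A·D·A·D·D·C·CB
    A ↦ CB
    B ↦ C
    C ↦ D
    D ↦ A

A->CB, B->C, C->D, D->A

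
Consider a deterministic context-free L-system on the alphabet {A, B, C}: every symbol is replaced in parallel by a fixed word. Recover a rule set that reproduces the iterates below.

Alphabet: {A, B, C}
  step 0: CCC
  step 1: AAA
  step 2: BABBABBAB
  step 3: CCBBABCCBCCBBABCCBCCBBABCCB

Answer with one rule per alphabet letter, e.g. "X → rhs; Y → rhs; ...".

  step 2 ⇒ step 3: BABBABBAB ⇒ CCB·BAB·CCB·CCB·BAB·CCB·CCB·BAB·CCB
    A ↦ BAB
    B ↦ CCB
  step 0 ⇒ step 1: CCC ⇒ A·A·A
    C ↦ A

A->BAB, B->CCB, C->A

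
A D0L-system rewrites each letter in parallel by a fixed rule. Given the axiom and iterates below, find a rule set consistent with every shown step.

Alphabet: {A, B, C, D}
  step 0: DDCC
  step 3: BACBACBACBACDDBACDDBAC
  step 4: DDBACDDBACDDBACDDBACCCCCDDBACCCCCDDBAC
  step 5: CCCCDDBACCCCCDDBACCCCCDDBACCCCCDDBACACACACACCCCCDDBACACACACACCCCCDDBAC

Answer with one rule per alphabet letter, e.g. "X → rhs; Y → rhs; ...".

A->B, B->DD, C->AC, D->CC

  step 4 ⇒ step 5: DDBACDDBACDDBACDDBACCCCCDDBACCCCCDDBAC ⇒ CC·CC·DD·B·AC·CC·CC·DD·B·AC·CC·CC·DD·B·AC·CC·CC·DD·B·AC·AC·AC·AC·AC·CC·CC·DD·B·AC·AC·AC·AC·AC·CC·CC·DD·B·AC
    A ↦ B
    B ↦ DD
    C ↦ AC
    D ↦ CC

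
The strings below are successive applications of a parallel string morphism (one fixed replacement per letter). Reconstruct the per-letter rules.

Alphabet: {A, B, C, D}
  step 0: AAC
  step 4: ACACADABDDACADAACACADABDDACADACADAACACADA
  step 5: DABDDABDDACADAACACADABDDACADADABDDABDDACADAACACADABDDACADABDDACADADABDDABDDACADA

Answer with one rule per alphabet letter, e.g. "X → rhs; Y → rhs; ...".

  step 4 ⇒ step 5: ACACADABDDACADAACACADABDDACADACADAACACADA ⇒ DA·BD·DA·BD·DA·CA·DA·A·CA·CA·DA·BD·DA·CA·DA·DA·BD·DA·BD·DA·CA·DA·A·CA·CA·DA·BD·DA·CA·DA·BD·DA·CA·DA·DA·BD·DA·BD·DA·CA·DA
    A ↦ DA
    B ↦ A
    C ↦ BD
    D ↦ CA

A->DA, B->A, C->BD, D->CA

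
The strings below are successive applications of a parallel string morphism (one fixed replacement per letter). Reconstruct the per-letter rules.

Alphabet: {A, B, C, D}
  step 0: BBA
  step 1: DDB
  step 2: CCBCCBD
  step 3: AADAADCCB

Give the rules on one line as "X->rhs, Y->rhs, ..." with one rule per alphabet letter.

  step 2 ⇒ step 3: CCBCCBD ⇒ A·A·D·A·A·D·CCB
    B ↦ D
    C ↦ A
    D ↦ CCB
  step 0 ⇒ step 1: BBA ⇒ D·D·B
    A ↦ B

A->B, B->D, C->A, D->CCB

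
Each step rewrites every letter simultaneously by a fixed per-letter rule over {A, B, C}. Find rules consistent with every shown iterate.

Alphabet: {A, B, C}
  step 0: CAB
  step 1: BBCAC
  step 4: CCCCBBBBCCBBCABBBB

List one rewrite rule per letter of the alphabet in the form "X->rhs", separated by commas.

A->CA, B->C, C->BB

  step 0 ⇒ step 1: CAB ⇒ BB·CA·C
    A ↦ CA
    B ↦ C
    C ↦ BB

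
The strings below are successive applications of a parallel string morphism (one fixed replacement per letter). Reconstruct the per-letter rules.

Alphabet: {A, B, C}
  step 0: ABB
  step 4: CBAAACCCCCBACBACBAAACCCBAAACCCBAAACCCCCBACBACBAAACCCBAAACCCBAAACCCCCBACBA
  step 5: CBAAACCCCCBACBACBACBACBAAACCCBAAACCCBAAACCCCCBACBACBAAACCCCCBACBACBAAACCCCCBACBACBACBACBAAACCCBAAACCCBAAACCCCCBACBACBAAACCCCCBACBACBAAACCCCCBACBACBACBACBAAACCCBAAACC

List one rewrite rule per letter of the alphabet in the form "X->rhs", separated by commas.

A->C, B->AAC, C->CBA

  step 4 ⇒ step 5: CBAAACCCCCBACBACBAAACCCBAAACCCBAAACCCCCBACBACBAAACCCBAAACCCBAAACCCCCBACBA ⇒ CBA·AAC·C·C·C·CBA·CBA·CBA·CBA·CBA·AAC·C·CBA·AAC·C·CBA·AAC·C·C·C·CBA·CBA·CBA·AAC·C·C·C·CBA·CBA·CBA·AAC·C·C·C·CBA·CBA·CBA·CBA·CBA·AAC·C·CBA·AAC·C·CBA·AAC·C·C·C·CBA·CBA·CBA·AAC·C·C·C·CBA·CBA·CBA·AAC·C·C·C·CBA·CBA·CBA·CBA·CBA·AAC·C·CBA·AAC·C
    A ↦ C
    B ↦ AAC
    C ↦ CBA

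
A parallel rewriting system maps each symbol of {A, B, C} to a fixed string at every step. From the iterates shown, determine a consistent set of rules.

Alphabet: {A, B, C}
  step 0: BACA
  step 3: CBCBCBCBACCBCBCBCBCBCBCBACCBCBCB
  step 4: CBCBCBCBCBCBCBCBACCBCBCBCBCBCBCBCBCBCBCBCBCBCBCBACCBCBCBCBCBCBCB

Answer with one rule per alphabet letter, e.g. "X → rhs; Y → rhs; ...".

  step 3 ⇒ step 4: CBCBCBCBACCBCBCBCBCBCBCBACCBCBCB ⇒ CB·CB·CB·CB·CB·CB·CB·CB·AC·CB·CB·CB·CB·CB·CB·CB·CB·CB·CB·CB·CB·CB·CB·CB·AC·CB·CB·CB·CB·CB·CB·CB
    A ↦ AC
    B ↦ CB
    C ↦ CB

A->AC, B->CB, C->CB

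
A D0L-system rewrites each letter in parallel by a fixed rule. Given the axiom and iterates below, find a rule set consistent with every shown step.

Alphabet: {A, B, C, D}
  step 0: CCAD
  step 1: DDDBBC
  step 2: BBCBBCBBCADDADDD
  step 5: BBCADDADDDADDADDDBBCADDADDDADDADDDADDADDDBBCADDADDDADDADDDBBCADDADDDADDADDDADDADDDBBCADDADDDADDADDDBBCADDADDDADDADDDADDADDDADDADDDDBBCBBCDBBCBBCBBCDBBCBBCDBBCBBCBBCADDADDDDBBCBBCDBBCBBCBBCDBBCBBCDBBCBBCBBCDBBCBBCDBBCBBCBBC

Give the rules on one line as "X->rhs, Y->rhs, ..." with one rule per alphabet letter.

  step 1 ⇒ step 2: DDDBBC ⇒ BBC·BBC·BBC·ADD·ADD·D
    B ↦ ADD
    C ↦ D
    D ↦ BBC
  step 0 ⇒ step 1: CCAD ⇒ D·D·D·BBC
    A ↦ D

A->D, B->ADD, C->D, D->BBC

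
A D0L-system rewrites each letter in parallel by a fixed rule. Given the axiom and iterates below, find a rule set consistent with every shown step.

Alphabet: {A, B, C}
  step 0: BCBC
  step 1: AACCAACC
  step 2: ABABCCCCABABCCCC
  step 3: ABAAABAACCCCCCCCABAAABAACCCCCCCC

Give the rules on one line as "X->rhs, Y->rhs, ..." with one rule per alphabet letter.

  step 2 ⇒ step 3: ABABCCCCABABCCCC ⇒ AB·AA·AB·AA·CC·CC·CC·CC·AB·AA·AB·AA·CC·CC·CC·CC
    A ↦ AB
    B ↦ AA
    C ↦ CC

A->AB, B->AA, C->CC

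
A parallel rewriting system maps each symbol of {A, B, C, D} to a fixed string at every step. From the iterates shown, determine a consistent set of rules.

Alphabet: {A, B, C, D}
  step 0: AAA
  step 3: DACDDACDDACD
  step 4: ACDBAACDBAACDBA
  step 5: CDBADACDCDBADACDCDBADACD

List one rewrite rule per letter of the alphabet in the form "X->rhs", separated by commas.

A->CD, B->DA, C->B, D->A

  step 4 ⇒ step 5: ACDBAACDBAACDBA ⇒ CD·B·A·DA·CD·CD·B·A·DA·CD·CD·B·A·DA·CD
    A ↦ CD
    B ↦ DA
    C ↦ B
    D ↦ A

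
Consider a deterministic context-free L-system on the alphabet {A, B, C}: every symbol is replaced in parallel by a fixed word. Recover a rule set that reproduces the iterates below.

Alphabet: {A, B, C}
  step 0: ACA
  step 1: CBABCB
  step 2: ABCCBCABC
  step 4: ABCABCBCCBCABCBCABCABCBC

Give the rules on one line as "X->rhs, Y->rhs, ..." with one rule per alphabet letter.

A->CB, B->C, C->AB

  step 1 ⇒ step 2: CBABCB ⇒ AB·C·CB·C·AB·C
    A ↦ CB
    B ↦ C
    C ↦ AB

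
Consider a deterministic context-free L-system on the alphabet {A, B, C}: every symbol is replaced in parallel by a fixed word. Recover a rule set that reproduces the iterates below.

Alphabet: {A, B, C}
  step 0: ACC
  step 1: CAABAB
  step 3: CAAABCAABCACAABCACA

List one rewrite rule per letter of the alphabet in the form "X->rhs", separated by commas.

  step 0 ⇒ step 1: ACC ⇒ CA·AB·AB
    A ↦ CA
    C ↦ AB
    B ↦ A  (constrained at step 1)

A->CA, B->A, C->AB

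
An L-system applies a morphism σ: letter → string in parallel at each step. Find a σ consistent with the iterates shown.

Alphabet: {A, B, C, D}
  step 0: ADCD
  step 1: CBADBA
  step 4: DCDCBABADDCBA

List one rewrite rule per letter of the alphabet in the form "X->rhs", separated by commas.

A->C, B->D, C->D, D->BA

  step 0 ⇒ step 1: ADCD ⇒ C·BA·D·BA
    A ↦ C
    C ↦ D
    D ↦ BA
    B ↦ D  (constrained at step 1)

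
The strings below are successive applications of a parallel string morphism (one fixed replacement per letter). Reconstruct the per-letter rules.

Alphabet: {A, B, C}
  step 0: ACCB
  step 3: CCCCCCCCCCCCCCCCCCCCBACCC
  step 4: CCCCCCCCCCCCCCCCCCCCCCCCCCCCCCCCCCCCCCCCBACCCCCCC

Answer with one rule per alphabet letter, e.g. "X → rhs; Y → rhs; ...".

A->C, B->BA, C->CC

  step 3 ⇒ step 4: CCCCCCCCCCCCCCCCCCCCBACCC ⇒ CC·CC·CC·CC·CC·CC·CC·CC·CC·CC·CC·CC·CC·CC·CC·CC·CC·CC·CC·CC·BA·C·CC·CC·CC
    A ↦ C
    B ↦ BA
    C ↦ CC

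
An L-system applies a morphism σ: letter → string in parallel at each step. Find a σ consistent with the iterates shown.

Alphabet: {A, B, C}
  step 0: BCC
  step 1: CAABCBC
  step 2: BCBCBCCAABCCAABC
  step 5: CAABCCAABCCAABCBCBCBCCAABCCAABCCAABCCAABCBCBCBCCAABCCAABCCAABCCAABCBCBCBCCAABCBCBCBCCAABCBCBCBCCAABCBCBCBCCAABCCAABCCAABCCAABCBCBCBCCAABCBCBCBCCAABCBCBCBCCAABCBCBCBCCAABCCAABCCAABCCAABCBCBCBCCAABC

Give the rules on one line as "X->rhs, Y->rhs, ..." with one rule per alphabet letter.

  step 1 ⇒ step 2: CAABCBC ⇒ BC·BC·BC·CAA·BC·CAA·BC
    A ↦ BC
    B ↦ CAA
    C ↦ BC

A->BC, B->CAA, C->BC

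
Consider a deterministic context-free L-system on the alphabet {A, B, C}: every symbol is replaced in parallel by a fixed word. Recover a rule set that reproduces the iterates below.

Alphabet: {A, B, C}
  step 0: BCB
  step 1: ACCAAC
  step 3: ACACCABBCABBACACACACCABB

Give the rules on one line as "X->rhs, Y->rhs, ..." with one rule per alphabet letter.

A->BB, B->AC, C->CA

  step 0 ⇒ step 1: BCB ⇒ AC·CA·AC
    B ↦ AC
    C ↦ CA
    A ↦ BB  (constrained at step 1)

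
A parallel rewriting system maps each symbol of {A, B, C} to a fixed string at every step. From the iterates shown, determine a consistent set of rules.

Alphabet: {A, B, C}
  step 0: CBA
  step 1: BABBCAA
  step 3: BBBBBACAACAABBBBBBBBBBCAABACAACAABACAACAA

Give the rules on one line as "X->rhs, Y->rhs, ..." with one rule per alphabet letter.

A->CAA, B->BB, C->BA

  step 0 ⇒ step 1: CBA ⇒ BA·BB·CAA
    A ↦ CAA
    B ↦ BB
    C ↦ BA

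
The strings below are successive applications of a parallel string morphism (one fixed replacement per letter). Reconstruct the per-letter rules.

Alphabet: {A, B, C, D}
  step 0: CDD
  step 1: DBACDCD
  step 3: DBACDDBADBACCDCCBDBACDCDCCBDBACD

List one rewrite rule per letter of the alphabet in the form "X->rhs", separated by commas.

A->CB, B->C, C->DBA, D->CD

  step 0 ⇒ step 1: CDD ⇒ DBA·CD·CD
    C ↦ DBA
    D ↦ CD
    A ↦ CB  (constrained at step 1)
    B ↦ C  (constrained at step 1)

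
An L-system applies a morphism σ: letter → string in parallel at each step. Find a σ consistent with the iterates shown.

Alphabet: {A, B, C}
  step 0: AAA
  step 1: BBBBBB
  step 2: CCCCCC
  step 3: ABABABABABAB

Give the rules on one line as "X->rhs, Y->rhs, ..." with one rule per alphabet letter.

  step 2 ⇒ step 3: CCCCCC ⇒ AB·AB·AB·AB·AB·AB
    C ↦ AB
  step 0 ⇒ step 1: AAA ⇒ BB·BB·BB
    A ↦ BB
  step 1 ⇒ step 2: BBBBBB ⇒ C·C·C·C·C·C
    B ↦ C

A->BB, B->C, C->AB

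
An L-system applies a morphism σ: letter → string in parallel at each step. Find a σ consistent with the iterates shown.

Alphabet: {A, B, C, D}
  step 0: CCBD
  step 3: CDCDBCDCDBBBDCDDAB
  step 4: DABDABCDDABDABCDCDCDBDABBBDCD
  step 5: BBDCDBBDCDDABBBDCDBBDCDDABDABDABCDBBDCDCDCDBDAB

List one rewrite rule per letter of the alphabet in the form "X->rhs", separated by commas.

  step 4 ⇒ step 5: DABDABCDDABDABCDCDCDBDABBBDCD ⇒ B·BD·CD·B·BD·CD·DA·B·B·BD·CD·B·BD·CD·DA·B·DA·B·DA·B·CD·B·BD·CD·CD·CD·B·DA·B
    A ↦ BD
    B ↦ CD
    C ↦ DA
    D ↦ B

A->BD, B->CD, C->DA, D->B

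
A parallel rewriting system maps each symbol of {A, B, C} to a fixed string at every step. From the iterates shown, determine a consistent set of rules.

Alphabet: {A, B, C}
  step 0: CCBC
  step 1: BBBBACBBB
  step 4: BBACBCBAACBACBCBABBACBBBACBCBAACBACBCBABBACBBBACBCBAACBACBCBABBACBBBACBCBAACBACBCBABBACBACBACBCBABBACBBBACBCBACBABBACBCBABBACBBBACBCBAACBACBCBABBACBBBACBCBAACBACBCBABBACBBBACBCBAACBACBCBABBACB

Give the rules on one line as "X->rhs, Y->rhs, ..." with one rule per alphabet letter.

  step 0 ⇒ step 1: CCBC ⇒ BB·BB·ACB·BB
    B ↦ ACB
    C ↦ BB
    A ↦ CBA  (constrained at step 1)

A->CBA, B->ACB, C->BB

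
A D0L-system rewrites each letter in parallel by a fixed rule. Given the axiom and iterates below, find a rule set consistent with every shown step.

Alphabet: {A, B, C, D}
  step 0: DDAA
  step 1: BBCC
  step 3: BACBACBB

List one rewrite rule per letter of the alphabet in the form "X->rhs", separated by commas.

A->C, B->BA, C->D, D->B

  step 0 ⇒ step 1: DDAA ⇒ B·B·C·C
    A ↦ C
    D ↦ B
    B ↦ BA  (constrained at step 1)
    C ↦ D  (constrained at step 1)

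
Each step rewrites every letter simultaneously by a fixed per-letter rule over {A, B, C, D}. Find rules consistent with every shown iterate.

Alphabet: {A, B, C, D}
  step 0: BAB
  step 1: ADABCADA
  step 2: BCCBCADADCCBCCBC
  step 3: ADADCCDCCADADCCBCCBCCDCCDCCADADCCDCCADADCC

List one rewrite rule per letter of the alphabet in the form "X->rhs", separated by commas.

A->BC, B->ADA, C->DCC, D->C

  step 2 ⇒ step 3: BCCBCADADCCBCCBC ⇒ ADA·DCC·DCC·ADA·DCC·BC·C·BC·C·DCC·DCC·ADA·DCC·DCC·ADA·DCC
    A ↦ BC
    B ↦ ADA
    C ↦ DCC
    D ↦ C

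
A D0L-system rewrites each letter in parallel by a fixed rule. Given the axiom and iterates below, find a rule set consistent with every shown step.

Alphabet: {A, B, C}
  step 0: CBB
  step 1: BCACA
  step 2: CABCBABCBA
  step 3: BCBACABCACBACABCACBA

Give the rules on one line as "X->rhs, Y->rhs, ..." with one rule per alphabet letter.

A->CBA, B->CA, C->B

  step 2 ⇒ step 3: CABCBABCBA ⇒ B·CBA·CA·B·CA·CBA·CA·B·CA·CBA
    A ↦ CBA
    B ↦ CA
    C ↦ B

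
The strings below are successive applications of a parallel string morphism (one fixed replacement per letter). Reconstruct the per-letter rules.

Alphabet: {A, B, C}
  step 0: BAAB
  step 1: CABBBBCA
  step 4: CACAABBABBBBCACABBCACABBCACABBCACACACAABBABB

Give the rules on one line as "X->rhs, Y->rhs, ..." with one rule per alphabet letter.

  step 0 ⇒ step 1: BAAB ⇒ CA·BB·BB·CA
    A ↦ BB
    B ↦ CA
    C ↦ A  (constrained at step 1)

A->BB, B->CA, C->A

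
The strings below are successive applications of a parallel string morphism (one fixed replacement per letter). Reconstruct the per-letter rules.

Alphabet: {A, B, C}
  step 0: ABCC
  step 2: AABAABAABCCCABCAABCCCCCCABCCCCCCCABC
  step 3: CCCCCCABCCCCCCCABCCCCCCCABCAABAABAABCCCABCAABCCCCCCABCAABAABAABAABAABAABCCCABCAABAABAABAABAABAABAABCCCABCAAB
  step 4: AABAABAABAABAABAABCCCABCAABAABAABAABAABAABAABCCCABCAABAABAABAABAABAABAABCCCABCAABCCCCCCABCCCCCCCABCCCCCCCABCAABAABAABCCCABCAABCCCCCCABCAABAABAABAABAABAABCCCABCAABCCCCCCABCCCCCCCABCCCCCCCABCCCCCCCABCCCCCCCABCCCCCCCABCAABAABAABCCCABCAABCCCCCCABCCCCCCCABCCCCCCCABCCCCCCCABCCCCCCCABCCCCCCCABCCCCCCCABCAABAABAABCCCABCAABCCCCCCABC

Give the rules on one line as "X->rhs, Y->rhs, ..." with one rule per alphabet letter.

A->CCC, B->ABC, C->AAB

  step 3 ⇒ step 4: CCCCCCABCCCCCCCABCCCCCCCABCAABAABAABCCCABCAABCCCCCCABCAABAABAABAABAABAABCCCABCAABAABAABAABAABAABAABCCCABCAAB ⇒ AAB·AAB·AAB·AAB·AAB·AAB·CCC·ABC·AAB·AAB·AAB·AAB·AAB·AAB·AAB·CCC·ABC·AAB·AAB·AAB·AAB·AAB·AAB·AAB·CCC·ABC·AAB·CCC·CCC·ABC·CCC·CCC·ABC·CCC·CCC·ABC·AAB·AAB·AAB·CCC·ABC·AAB·CCC·CCC·ABC·AAB·AAB·AAB·AAB·AAB·AAB·CCC·ABC·AAB·CCC·CCC·ABC·CCC·CCC·ABC·CCC·CCC·ABC·CCC·CCC·ABC·CCC·CCC·ABC·CCC·CCC·ABC·AAB·AAB·AAB·CCC·ABC·AAB·CCC·CCC·ABC·CCC·CCC·ABC·CCC·CCC·ABC·CCC·CCC·ABC·CCC·CCC·ABC·CCC·CCC·ABC·CCC·CCC·ABC·AAB·AAB·AAB·CCC·ABC·AAB·CCC·CCC·ABC
    A ↦ CCC
    B ↦ ABC
    C ↦ AAB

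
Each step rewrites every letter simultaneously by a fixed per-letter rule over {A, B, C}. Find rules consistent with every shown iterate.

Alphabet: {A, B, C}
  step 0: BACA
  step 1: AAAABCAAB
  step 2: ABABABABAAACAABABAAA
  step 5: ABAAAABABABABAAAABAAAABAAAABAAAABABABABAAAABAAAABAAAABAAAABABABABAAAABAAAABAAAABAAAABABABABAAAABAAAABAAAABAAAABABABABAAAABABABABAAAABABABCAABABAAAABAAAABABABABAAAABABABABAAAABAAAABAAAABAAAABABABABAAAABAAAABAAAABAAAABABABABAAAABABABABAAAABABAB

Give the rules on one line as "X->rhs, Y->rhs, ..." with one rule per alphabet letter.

A->AB, B->AAA, C->CA

  step 1 ⇒ step 2: AAAABCAAB ⇒ AB·AB·AB·AB·AAA·CA·AB·AB·AAA
    A ↦ AB
    B ↦ AAA
    C ↦ CA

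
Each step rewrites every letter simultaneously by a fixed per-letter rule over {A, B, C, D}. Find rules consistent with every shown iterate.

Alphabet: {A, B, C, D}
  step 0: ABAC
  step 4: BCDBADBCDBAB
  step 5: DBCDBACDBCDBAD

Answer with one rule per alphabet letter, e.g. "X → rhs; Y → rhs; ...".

  step 4 ⇒ step 5: BCDBADBCDBAB ⇒ D·B·C·D·BA·C·D·B·C·D·BA·D
    A ↦ BA
    B ↦ D
    C ↦ B
    D ↦ C

A->BA, B->D, C->B, D->C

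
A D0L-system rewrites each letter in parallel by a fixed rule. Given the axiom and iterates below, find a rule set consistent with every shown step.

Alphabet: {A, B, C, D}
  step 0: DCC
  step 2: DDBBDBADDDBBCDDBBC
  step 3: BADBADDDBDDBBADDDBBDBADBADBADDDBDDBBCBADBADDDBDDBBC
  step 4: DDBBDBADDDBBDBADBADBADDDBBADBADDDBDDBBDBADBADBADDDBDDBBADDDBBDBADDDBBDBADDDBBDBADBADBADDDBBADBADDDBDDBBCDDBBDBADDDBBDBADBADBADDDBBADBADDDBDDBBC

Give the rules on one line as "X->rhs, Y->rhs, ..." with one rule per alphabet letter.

  step 3 ⇒ step 4: BADBADDDBDDBBADDDBBDBADBADBADDDBDDBBCBADBADDDBDDBBC ⇒ DDB·BD·BAD·DDB·BD·BAD·BAD·BAD·DDB·BAD·BAD·DDB·DDB·BD·BAD·BAD·BAD·DDB·DDB·BAD·DDB·BD·BAD·DDB·BD·BAD·DDB·BD·BAD·BAD·BAD·DDB·BAD·BAD·DDB·DDB·BC·DDB·BD·BAD·DDB·BD·BAD·BAD·BAD·DDB·BAD·BAD·DDB·DDB·BC
    A ↦ BD
    B ↦ DDB
    C ↦ BC
    D ↦ BAD

A->BD, B->DDB, C->BC, D->BAD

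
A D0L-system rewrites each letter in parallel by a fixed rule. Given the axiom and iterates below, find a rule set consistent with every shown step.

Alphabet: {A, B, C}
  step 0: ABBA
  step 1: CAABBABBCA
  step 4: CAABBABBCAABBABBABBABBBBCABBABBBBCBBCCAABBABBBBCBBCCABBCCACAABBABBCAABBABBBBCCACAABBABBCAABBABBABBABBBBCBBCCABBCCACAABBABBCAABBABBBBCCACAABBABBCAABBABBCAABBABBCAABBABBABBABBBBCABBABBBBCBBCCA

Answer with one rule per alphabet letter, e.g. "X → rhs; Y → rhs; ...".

A->CA, B->ABB, C->BBC

  step 0 ⇒ step 1: ABBA ⇒ CA·ABB·ABB·CA
    A ↦ CA
    B ↦ ABB
    C ↦ BBC  (constrained at step 1)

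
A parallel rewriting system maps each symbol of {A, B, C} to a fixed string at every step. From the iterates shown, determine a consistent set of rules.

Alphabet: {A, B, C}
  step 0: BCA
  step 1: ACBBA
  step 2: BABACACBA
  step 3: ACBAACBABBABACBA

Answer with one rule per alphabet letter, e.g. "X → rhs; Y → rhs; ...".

A->BA, B->AC, C->B

  step 2 ⇒ step 3: BABACACBA ⇒ AC·BA·AC·BA·B·BA·B·AC·BA
    A ↦ BA
    B ↦ AC
    C ↦ B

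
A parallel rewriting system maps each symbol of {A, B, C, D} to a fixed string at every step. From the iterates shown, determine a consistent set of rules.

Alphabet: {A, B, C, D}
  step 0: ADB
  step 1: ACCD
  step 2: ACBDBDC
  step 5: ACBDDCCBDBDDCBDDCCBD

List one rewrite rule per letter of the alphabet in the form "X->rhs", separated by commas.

A->AC, B->D, C->BD, D->C

  step 1 ⇒ step 2: ACCD ⇒ AC·BD·BD·C
    A ↦ AC
    C ↦ BD
    D ↦ C
  step 0 ⇒ step 1: ADB ⇒ AC·C·D
    B ↦ D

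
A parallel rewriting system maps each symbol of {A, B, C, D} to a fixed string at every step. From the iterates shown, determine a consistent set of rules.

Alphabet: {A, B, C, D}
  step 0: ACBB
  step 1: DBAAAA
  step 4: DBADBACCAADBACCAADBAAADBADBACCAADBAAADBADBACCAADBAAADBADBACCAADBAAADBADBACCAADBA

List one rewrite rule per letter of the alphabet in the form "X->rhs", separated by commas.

A->DBA, B->A, C->A, D->CCA

  step 0 ⇒ step 1: ACBB ⇒ DBA·A·A·A
    A ↦ DBA
    B ↦ A
    C ↦ A
    D ↦ CCA  (constrained at step 1)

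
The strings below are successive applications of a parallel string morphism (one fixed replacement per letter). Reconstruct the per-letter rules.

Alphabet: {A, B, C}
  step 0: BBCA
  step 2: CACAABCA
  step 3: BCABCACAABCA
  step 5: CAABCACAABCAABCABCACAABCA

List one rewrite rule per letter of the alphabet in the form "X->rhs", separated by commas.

A->CA, B->A, C->B

  step 2 ⇒ step 3: CACAABCA ⇒ B·CA·B·CA·CA·A·B·CA
    A ↦ CA
    B ↦ A
    C ↦ B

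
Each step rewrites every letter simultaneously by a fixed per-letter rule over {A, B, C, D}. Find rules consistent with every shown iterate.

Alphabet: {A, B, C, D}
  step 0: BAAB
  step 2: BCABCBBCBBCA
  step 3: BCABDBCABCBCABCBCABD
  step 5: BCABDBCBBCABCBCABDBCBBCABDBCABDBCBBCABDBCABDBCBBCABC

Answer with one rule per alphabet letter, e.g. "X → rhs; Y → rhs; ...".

  step 2 ⇒ step 3: BCABCBBCBBCA ⇒ BC·A·BD·BC·A·BC·BC·A·BC·BC·A·BD
    A ↦ BD
    B ↦ BC
    C ↦ A
    D ↦ B  (constrained at step 3)

A->BD, B->BC, C->A, D->B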